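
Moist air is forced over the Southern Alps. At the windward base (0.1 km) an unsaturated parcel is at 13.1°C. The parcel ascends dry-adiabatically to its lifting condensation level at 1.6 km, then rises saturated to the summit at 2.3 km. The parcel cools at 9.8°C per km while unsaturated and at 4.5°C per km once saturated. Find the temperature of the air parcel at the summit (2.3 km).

-4.75°C

100–1600 m, dry: Δz = 1.5 km ⇒ ΔT = -14.7°C; T = -1.6°C
1600–2300 m, saturated: Δz = 0.7 km ⇒ ΔT = -3.15°C; T = -4.75°C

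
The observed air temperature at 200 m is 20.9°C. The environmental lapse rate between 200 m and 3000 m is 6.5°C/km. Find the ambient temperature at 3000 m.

200–3000 m, environmental: Δz = 2.8 km ⇒ ΔT = -18.2°C; T = 2.7°C

2.7°C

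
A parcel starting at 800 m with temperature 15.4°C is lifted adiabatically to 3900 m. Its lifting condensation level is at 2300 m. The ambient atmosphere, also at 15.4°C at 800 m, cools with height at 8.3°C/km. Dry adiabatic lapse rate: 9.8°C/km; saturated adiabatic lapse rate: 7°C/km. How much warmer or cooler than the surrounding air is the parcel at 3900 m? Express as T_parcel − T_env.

-0.17°C (parcel cooler than environment)

Parcel:
  From 800 m to 2300 m (dry): cools by 9.8 × 1.5 = 14.7°C, giving 0.7°C.
  From 2300 m to 3900 m (saturated): cools by 7 × 1.6 = 11.2°C, giving -10.5°C.
Environment:
  From 800 m to 3900 m (environment): cools by 8.3 × 3.1 = 25.73°C, giving -10.33°C.
T_parcel − T_env = -10.5 − (-10.33) = -0.17°C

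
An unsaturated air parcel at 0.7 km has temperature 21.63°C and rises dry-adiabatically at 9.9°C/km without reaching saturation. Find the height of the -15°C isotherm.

4.4 km

Height above start = (21.63 − (-15)) / 9.9 = 3.7 km
Altitude = 700 m + 3700 m = 4400 m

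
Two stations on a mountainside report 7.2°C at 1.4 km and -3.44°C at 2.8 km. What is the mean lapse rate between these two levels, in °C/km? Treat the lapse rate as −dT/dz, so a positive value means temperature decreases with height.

7.6°C/km

Γ = −ΔT/Δz = (7.2 − (-3.44)) / (2800 − 1400) m
  = 10.64°C / 1.4 km = 7.6°C/km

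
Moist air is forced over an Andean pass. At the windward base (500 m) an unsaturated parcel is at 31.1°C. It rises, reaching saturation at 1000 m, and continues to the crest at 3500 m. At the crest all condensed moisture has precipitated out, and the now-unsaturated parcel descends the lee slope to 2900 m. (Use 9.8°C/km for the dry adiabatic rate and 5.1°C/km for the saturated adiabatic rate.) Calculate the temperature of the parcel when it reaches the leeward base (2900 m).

19.33°C

500–1000 m, dry: Δz = 0.5 km ⇒ ΔT = -4.9°C; T = 26.2°C
1000–3500 m, saturated: Δz = 2.5 km ⇒ ΔT = -12.75°C; T = 13.45°C
3500–2900 m, dry descent: Δz = 0.6 km ⇒ ΔT = +5.88°C; T = 19.33°C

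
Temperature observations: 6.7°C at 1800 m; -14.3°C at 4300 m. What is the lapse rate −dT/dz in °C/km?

8.4°C/km

Γ = −ΔT/Δz = (6.7 − (-14.3)) / (4300 − 1800) m
  = 21°C / 2.5 km = 8.4°C/km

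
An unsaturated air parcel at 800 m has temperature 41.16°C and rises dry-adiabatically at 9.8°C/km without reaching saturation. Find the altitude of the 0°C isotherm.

5000 m

Height above start = (41.16 − 0) / 9.8 = 4.2 km
Altitude = 800 m + 4200 m = 5000 m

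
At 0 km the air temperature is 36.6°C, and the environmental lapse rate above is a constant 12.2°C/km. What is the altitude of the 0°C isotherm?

Height above start = (36.6 − 0) / 12.2 = 3 km
Altitude = 0 m + 3000 m = 3000 m

3 km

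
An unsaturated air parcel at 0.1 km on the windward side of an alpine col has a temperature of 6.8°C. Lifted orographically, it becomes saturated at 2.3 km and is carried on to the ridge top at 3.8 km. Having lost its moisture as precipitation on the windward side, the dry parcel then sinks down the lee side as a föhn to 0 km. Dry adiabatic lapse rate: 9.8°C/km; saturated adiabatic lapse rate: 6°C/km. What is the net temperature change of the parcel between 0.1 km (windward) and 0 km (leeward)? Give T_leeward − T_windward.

+6.68°C

100–2300 m, dry: Δz = 2.2 km ⇒ ΔT = -21.56°C; T = -14.76°C
2300–3800 m, saturated: Δz = 1.5 km ⇒ ΔT = -9°C; T = -23.76°C
3800–0 m, dry descent: Δz = 3.8 km ⇒ ΔT = +37.24°C; T = 13.48°C
Net change vs windward start: 13.48 − 6.8 = +6.68°C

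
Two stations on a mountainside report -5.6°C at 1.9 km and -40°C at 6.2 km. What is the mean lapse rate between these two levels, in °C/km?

8°C/km

Γ = −ΔT/Δz = (-5.6 − (-40)) / (6200 − 1900) m
  = 34.4°C / 4.3 km = 8°C/km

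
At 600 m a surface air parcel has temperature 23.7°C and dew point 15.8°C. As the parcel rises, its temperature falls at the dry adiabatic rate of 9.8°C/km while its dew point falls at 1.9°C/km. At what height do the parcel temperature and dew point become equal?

T and T_d converge at 9.8 − 1.9 = 7.9°C per km
Height above start = (23.7 − 15.8) / 7.9 = 1 km
LCL altitude = 600 m + 1000 m = 1600 m

1600 m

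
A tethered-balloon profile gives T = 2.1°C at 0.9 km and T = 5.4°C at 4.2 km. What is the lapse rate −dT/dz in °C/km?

Γ = −ΔT/Δz = (2.1 − 5.4) / (4200 − 900) m
  = -3.3°C / 3.3 km = -1°C/km

-1°C/km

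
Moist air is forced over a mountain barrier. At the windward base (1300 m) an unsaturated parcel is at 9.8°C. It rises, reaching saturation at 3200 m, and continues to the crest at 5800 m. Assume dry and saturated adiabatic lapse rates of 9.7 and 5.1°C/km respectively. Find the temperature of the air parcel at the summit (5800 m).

1300–3200 m, dry: Δz = 1.9 km ⇒ ΔT = -18.43°C; T = -8.63°C
3200–5800 m, saturated: Δz = 2.6 km ⇒ ΔT = -13.26°C; T = -21.89°C

-21.89°C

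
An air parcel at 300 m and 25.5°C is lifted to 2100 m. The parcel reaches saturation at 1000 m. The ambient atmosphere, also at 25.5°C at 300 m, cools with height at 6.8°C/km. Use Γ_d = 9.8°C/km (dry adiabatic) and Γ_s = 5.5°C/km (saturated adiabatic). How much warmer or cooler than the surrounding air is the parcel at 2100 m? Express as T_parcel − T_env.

Parcel:
  From 300 m to 1000 m (dry): cools by 9.8 × 0.7 = 6.86°C, giving 18.64°C.
  From 1000 m to 2100 m (saturated): cools by 5.5 × 1.1 = 6.05°C, giving 12.59°C.
Environment:
  From 300 m to 2100 m (environment): cools by 6.8 × 1.8 = 12.24°C, giving 13.26°C.
T_parcel − T_env = 12.59 − 13.26 = -0.67°C

-0.67°C (parcel cooler than environment)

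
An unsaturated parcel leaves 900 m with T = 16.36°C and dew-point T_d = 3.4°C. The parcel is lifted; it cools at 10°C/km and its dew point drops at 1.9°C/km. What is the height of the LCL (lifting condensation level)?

2500 m

T and T_d converge at 10 − 1.9 = 8.1°C per km
Height above start = (16.36 − 3.4) / 8.1 = 1.6 km
LCL altitude = 900 m + 1600 m = 2500 m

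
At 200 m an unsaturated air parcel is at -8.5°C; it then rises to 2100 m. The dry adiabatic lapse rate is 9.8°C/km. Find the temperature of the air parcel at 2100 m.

Dry adiabatic to 2100 m: -9.8 × 1.9 km = -18.62°C, so T = -27.12°C.

-27.12°C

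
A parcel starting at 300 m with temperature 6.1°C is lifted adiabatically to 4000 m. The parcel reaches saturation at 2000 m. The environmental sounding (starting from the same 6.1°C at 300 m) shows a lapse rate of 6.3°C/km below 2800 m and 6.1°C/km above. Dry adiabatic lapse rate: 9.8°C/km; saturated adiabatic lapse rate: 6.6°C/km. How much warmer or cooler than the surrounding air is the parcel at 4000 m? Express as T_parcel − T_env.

-6.79°C (parcel cooler than environment)

Parcel:
  300 → 2000 m (dry, 9.8°C/km): ΔT = -9.8 × 1.7 = -16.66°C → T = -10.56°C
  2000 → 4000 m (saturated, 6.6°C/km): ΔT = -6.6 × 2 = -13.2°C → T = -23.76°C
Environment:
  300 → 2800 m (environment, lower layer, 6.3°C/km): ΔT = -6.3 × 2.5 = -15.75°C → T = -9.65°C
  2800 → 4000 m (environment, upper layer, 6.1°C/km): ΔT = -6.1 × 1.2 = -7.32°C → T = -16.97°C
T_parcel − T_env = -23.76 − (-16.97) = -6.79°C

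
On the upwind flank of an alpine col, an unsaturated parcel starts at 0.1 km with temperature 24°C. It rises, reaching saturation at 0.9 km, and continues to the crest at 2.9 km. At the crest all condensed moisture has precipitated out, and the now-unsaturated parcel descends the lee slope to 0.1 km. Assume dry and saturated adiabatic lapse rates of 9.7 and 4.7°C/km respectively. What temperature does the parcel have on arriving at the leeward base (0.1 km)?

34°C

100–900 m, dry: Δz = 0.8 km ⇒ ΔT = -7.76°C; T = 16.24°C
900–2900 m, saturated: Δz = 2 km ⇒ ΔT = -9.4°C; T = 6.84°C
2900–100 m, dry descent: Δz = 2.8 km ⇒ ΔT = +27.16°C; T = 34°C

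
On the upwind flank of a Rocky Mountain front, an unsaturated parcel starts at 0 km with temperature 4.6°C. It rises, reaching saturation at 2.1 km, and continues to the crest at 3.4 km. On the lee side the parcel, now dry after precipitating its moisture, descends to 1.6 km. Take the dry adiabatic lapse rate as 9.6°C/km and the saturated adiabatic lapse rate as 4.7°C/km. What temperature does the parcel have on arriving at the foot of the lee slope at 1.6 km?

-4.39°C

0–2100 m, dry: Δz = 2.1 km ⇒ ΔT = -20.16°C; T = -15.56°C
2100–3400 m, saturated: Δz = 1.3 km ⇒ ΔT = -6.11°C; T = -21.67°C
3400–1600 m, dry descent: Δz = 1.8 km ⇒ ΔT = +17.28°C; T = -4.39°C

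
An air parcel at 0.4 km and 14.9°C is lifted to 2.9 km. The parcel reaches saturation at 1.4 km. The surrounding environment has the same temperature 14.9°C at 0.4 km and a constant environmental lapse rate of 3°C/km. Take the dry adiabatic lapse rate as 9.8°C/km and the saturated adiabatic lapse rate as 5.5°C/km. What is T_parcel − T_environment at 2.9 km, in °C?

-10.55°C (parcel cooler than environment)

Parcel:
  Dry to 1400 m: -9.8 × 1 km = -9.8°C, so T = 5.1°C.
  Saturated to 2900 m: -5.5 × 1.5 km = -8.25°C, so T = -3.15°C.
Environment:
  Environment to 2900 m: -3 × 2.5 km = -7.5°C, so T = 7.4°C.
T_parcel − T_env = -3.15 − 7.4 = -10.55°C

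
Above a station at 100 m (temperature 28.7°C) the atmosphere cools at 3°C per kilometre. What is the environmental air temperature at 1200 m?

25.4°C

Environmental to 1200 m: -3 × 1.1 km = -3.3°C, so T = 25.4°C.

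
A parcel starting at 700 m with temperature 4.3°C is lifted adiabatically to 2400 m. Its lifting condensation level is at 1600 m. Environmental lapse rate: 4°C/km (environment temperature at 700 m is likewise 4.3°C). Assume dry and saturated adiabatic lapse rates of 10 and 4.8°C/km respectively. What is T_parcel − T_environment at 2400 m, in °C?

-6.04°C (parcel cooler than environment)

Parcel:
  From 700 m to 1600 m (dry): cools by 10 × 0.9 = 9°C, giving -4.7°C.
  From 1600 m to 2400 m (saturated): cools by 4.8 × 0.8 = 3.84°C, giving -8.54°C.
Environment:
  From 700 m to 2400 m (environment): cools by 4 × 1.7 = 6.8°C, giving -2.5°C.
T_parcel − T_env = -8.54 − (-2.5) = -6.04°C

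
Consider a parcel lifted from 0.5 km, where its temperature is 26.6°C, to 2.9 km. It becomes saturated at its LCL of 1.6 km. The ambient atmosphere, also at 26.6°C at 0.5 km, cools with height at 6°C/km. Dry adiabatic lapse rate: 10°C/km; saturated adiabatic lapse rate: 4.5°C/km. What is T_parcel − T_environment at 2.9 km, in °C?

Parcel:
  500–1600 m, dry: Δz = 1.1 km ⇒ ΔT = -11°C; T = 15.6°C
  1600–2900 m, saturated: Δz = 1.3 km ⇒ ΔT = -5.85°C; T = 9.75°C
Environment:
  500–2900 m, environment: Δz = 2.4 km ⇒ ΔT = -14.4°C; T = 12.2°C
T_parcel − T_env = 9.75 − 12.2 = -2.45°C

-2.45°C (parcel cooler than environment)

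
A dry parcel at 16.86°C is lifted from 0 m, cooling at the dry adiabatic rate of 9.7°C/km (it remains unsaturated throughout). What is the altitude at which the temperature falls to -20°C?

3800 m

Height above start = (16.86 − (-20)) / 9.7 = 3.8 km
Altitude = 0 m + 3800 m = 3800 m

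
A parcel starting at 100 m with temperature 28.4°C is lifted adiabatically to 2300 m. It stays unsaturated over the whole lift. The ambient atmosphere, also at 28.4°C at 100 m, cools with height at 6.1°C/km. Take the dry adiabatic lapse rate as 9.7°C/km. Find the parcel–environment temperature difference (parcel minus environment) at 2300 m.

-7.92°C (parcel cooler than environment)

Parcel:
  Dry to 2300 m: -9.7 × 2.2 km = -21.34°C, so T = 7.06°C.
Environment:
  Environment to 2300 m: -6.1 × 2.2 km = -13.42°C, so T = 14.98°C.
T_parcel − T_env = 7.06 − 14.98 = -7.92°C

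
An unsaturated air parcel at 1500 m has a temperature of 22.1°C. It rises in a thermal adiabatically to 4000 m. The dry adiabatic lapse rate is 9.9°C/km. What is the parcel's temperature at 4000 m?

-2.65°C

1500 → 4000 m (dry adiabatic, 9.9°C/km): ΔT = -9.9 × 2.5 = -24.75°C → T = -2.65°C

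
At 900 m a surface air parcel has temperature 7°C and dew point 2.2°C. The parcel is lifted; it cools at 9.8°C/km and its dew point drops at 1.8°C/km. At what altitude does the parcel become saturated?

1500 m

T and T_d converge at 9.8 − 1.8 = 8°C per km
Height above start = (7 − 2.2) / 8 = 0.6 km
LCL altitude = 900 m + 600 m = 1500 m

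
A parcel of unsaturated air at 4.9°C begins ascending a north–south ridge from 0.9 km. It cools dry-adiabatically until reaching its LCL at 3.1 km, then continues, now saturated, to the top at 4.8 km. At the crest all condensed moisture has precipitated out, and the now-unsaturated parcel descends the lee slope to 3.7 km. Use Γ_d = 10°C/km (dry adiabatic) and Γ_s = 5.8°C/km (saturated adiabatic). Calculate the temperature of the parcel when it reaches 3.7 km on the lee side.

-15.96°C

Dry to 3100 m: -10 × 2.2 km = -22°C, so T = -17.1°C.
Saturated to 4800 m: -5.8 × 1.7 km = -9.86°C, so T = -26.96°C.
Dry descent to 3700 m: +10 × 1.1 km = +11°C, so T = -15.96°C.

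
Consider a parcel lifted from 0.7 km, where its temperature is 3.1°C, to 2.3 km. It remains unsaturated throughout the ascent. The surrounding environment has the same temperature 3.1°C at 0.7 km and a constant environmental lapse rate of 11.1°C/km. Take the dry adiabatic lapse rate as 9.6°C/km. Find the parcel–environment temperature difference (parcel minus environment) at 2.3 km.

+2.4°C (parcel warmer than environment)

Parcel:
  700 → 2300 m (dry, 9.6°C/km): ΔT = -9.6 × 1.6 = -15.36°C → T = -12.26°C
Environment:
  700 → 2300 m (environment, 11.1°C/km): ΔT = -11.1 × 1.6 = -17.76°C → T = -14.66°C
T_parcel − T_env = -12.26 − (-14.66) = +2.4°C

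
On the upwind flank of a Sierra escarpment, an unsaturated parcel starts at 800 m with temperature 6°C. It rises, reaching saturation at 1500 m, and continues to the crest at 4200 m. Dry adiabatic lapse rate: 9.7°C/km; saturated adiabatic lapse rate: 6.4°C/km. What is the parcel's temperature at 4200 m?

-18.07°C

800–1500 m, dry: Δz = 0.7 km ⇒ ΔT = -6.79°C; T = -0.79°C
1500–4200 m, saturated: Δz = 2.7 km ⇒ ΔT = -17.28°C; T = -18.07°C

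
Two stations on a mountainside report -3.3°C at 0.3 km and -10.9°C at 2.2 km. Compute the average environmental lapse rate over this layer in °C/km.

Γ = −ΔT/Δz = (-3.3 − (-10.9)) / (2200 − 300) m
  = 7.6°C / 1.9 km = 4°C/km

4°C/km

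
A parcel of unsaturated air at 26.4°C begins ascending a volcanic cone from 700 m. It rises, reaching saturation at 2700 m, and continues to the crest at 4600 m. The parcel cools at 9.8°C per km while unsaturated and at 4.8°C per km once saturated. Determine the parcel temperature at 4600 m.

-2.32°C

700 → 2700 m (dry, 9.8°C/km): ΔT = -9.8 × 2 = -19.6°C → T = 6.8°C
2700 → 4600 m (saturated, 4.8°C/km): ΔT = -4.8 × 1.9 = -9.12°C → T = -2.32°C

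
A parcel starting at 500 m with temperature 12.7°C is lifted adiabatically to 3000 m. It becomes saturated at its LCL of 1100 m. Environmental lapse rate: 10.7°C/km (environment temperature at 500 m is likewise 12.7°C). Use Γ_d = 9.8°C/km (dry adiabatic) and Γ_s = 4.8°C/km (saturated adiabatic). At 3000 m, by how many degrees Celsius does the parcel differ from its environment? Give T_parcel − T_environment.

+11.75°C (parcel warmer than environment)

Parcel:
  500 → 1100 m (dry, 9.8°C/km): ΔT = -9.8 × 0.6 = -5.88°C → T = 6.82°C
  1100 → 3000 m (saturated, 4.8°C/km): ΔT = -4.8 × 1.9 = -9.12°C → T = -2.3°C
Environment:
  500 → 3000 m (environment, 10.7°C/km): ΔT = -10.7 × 2.5 = -26.75°C → T = -14.05°C
T_parcel − T_env = -2.3 − (-14.05) = +11.75°C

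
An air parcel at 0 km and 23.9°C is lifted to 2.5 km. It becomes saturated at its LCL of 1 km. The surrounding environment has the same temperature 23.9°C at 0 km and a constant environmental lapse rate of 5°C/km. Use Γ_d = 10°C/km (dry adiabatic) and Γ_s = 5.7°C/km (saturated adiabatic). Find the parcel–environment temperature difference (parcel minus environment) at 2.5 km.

-6.05°C (parcel cooler than environment)

Parcel:
  0–1000 m, dry: Δz = 1 km ⇒ ΔT = -10°C; T = 13.9°C
  1000–2500 m, saturated: Δz = 1.5 km ⇒ ΔT = -8.55°C; T = 5.35°C
Environment:
  0–2500 m, environment: Δz = 2.5 km ⇒ ΔT = -12.5°C; T = 11.4°C
T_parcel − T_env = 5.35 − 11.4 = -6.05°C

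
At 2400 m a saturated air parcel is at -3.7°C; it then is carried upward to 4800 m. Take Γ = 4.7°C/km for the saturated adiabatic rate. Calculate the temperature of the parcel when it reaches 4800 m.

-14.98°C

Saturated adiabatic to 4800 m: -4.7 × 2.4 km = -11.28°C, so T = -14.98°C.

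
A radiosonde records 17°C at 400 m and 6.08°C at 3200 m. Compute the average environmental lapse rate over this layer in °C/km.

3.9°C/km

Γ = −ΔT/Δz = (17 − 6.08) / (3200 − 400) m
  = 10.92°C / 2.8 km = 3.9°C/km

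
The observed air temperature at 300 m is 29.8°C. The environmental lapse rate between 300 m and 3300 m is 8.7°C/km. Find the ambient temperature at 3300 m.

From 300 m to 3300 m (environmental): cools by 8.7 × 3 = 26.1°C, giving 3.7°C.

3.7°C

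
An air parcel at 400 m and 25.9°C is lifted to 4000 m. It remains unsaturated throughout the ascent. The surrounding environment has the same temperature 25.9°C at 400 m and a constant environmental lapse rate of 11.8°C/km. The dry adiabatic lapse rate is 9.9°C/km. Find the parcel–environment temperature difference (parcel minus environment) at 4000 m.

Parcel:
  From 400 m to 4000 m (dry): cools by 9.9 × 3.6 = 35.64°C, giving -9.74°C.
Environment:
  From 400 m to 4000 m (environment): cools by 11.8 × 3.6 = 42.48°C, giving -16.58°C.
T_parcel − T_env = -9.74 − (-16.58) = +6.84°C

+6.84°C (parcel warmer than environment)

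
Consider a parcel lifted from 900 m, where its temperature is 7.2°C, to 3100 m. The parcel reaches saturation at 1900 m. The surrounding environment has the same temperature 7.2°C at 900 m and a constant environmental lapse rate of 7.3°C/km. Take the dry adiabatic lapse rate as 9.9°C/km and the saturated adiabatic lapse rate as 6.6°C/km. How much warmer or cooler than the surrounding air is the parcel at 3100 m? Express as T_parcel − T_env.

Parcel:
  900–1900 m, dry: Δz = 1 km ⇒ ΔT = -9.9°C; T = -2.7°C
  1900–3100 m, saturated: Δz = 1.2 km ⇒ ΔT = -7.92°C; T = -10.62°C
Environment:
  900–3100 m, environment: Δz = 2.2 km ⇒ ΔT = -16.06°C; T = -8.86°C
T_parcel − T_env = -10.62 − (-8.86) = -1.76°C

-1.76°C (parcel cooler than environment)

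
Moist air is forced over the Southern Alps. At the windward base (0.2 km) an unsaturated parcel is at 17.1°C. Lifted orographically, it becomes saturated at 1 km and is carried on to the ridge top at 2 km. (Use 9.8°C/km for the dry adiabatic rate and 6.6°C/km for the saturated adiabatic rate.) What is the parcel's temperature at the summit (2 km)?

200 → 1000 m (dry, 9.8°C/km): ΔT = -9.8 × 0.8 = -7.84°C → T = 9.26°C
1000 → 2000 m (saturated, 6.6°C/km): ΔT = -6.6 × 1 = -6.6°C → T = 2.66°C

2.66°C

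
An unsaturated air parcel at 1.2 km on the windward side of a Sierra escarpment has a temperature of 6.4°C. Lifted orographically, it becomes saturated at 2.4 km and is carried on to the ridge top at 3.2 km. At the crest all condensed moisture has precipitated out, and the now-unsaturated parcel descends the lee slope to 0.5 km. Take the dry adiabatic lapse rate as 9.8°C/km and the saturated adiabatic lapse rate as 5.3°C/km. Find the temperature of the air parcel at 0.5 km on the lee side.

16.86°C

Dry to 2400 m: -9.8 × 1.2 km = -11.76°C, so T = -5.36°C.
Saturated to 3200 m: -5.3 × 0.8 km = -4.24°C, so T = -9.6°C.
Dry descent to 500 m: +9.8 × 2.7 km = +26.46°C, so T = 16.86°C.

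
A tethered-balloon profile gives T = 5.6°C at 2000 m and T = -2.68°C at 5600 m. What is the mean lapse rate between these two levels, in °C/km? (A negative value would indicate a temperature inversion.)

Γ = −ΔT/Δz = (5.6 − (-2.68)) / (5600 − 2000) m
  = 8.28°C / 3.6 km = 2.3°C/km

2.3°C/km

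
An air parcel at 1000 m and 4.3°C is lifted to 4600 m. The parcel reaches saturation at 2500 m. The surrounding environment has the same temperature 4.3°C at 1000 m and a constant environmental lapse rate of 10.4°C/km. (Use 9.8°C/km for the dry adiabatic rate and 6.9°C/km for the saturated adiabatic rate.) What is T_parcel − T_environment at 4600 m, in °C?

+8.25°C (parcel warmer than environment)

Parcel:
  1000 → 2500 m (dry, 9.8°C/km): ΔT = -9.8 × 1.5 = -14.7°C → T = -10.4°C
  2500 → 4600 m (saturated, 6.9°C/km): ΔT = -6.9 × 2.1 = -14.49°C → T = -24.89°C
Environment:
  1000 → 4600 m (environment, 10.4°C/km): ΔT = -10.4 × 3.6 = -37.44°C → T = -33.14°C
T_parcel − T_env = -24.89 − (-33.14) = +8.25°C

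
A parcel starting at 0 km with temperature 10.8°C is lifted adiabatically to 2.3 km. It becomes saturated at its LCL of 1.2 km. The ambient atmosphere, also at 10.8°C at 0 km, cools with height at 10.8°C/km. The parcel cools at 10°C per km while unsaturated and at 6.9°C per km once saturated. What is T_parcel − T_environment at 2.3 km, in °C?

+5.25°C (parcel warmer than environment)

Parcel:
  0 → 1200 m (dry, 10°C/km): ΔT = -10 × 1.2 = -12°C → T = -1.2°C
  1200 → 2300 m (saturated, 6.9°C/km): ΔT = -6.9 × 1.1 = -7.59°C → T = -8.79°C
Environment:
  0 → 2300 m (environment, 10.8°C/km): ΔT = -10.8 × 2.3 = -24.84°C → T = -14.04°C
T_parcel − T_env = -8.79 − (-14.04) = +5.25°C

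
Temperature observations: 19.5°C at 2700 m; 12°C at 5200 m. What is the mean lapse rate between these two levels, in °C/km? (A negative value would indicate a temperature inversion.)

3°C/km

Γ = −ΔT/Δz = (19.5 − 12) / (5200 − 2700) m
  = 7.5°C / 2.5 km = 3°C/km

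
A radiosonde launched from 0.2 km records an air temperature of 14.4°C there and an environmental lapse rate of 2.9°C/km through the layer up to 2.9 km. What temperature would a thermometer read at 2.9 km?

6.57°C

200–2900 m, environmental: Δz = 2.7 km ⇒ ΔT = -7.83°C; T = 6.57°C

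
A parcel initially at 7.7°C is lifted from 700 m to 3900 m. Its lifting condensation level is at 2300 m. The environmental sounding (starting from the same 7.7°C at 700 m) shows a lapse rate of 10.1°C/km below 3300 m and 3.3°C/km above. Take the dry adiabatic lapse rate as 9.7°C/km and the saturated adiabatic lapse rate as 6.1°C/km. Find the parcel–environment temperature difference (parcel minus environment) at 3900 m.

Parcel:
  700–2300 m, dry: Δz = 1.6 km ⇒ ΔT = -15.52°C; T = -7.82°C
  2300–3900 m, saturated: Δz = 1.6 km ⇒ ΔT = -9.76°C; T = -17.58°C
Environment:
  700–3300 m, environment, lower layer: Δz = 2.6 km ⇒ ΔT = -26.26°C; T = -18.56°C
  3300–3900 m, environment, upper layer: Δz = 0.6 km ⇒ ΔT = -1.98°C; T = -20.54°C
T_parcel − T_env = -17.58 − (-20.54) = +2.96°C

+2.96°C (parcel warmer than environment)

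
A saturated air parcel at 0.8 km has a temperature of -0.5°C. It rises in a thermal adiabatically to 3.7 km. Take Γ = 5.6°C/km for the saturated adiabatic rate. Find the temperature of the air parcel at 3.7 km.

From 800 m to 3700 m (saturated adiabatic): cools by 5.6 × 2.9 = 16.24°C, giving -16.74°C.

-16.74°C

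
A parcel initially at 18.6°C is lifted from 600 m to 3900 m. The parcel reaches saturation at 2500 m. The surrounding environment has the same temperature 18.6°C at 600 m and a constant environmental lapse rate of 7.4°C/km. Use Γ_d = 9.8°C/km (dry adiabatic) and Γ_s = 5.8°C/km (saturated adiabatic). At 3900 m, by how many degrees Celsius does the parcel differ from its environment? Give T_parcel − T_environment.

-2.32°C (parcel cooler than environment)

Parcel:
  600–2500 m, dry: Δz = 1.9 km ⇒ ΔT = -18.62°C; T = -0.02°C
  2500–3900 m, saturated: Δz = 1.4 km ⇒ ΔT = -8.12°C; T = -8.14°C
Environment:
  600–3900 m, environment: Δz = 3.3 km ⇒ ΔT = -24.42°C; T = -5.82°C
T_parcel − T_env = -8.14 − (-5.82) = -2.32°C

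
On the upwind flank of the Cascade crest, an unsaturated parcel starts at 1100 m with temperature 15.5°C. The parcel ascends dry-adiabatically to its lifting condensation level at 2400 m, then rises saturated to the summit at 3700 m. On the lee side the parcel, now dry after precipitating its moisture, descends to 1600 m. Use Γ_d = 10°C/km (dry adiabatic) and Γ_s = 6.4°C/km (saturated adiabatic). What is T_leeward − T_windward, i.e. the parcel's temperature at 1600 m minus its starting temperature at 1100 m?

-0.32°C

1100–2400 m, dry: Δz = 1.3 km ⇒ ΔT = -13°C; T = 2.5°C
2400–3700 m, saturated: Δz = 1.3 km ⇒ ΔT = -8.32°C; T = -5.82°C
3700–1600 m, dry descent: Δz = 2.1 km ⇒ ΔT = +21°C; T = 15.18°C
Net change vs windward start: 15.18 − 15.5 = -0.32°C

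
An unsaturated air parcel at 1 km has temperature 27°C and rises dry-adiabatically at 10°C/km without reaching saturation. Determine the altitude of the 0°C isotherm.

Height above start = (27 − 0) / 10 = 2.7 km
Altitude = 1000 m + 2700 m = 3700 m

3.7 km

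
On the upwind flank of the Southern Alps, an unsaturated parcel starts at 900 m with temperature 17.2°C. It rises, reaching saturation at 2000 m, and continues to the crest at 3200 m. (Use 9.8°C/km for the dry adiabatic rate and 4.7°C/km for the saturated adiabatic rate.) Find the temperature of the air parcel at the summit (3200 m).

0.78°C

900–2000 m, dry: Δz = 1.1 km ⇒ ΔT = -10.78°C; T = 6.42°C
2000–3200 m, saturated: Δz = 1.2 km ⇒ ΔT = -5.64°C; T = 0.78°C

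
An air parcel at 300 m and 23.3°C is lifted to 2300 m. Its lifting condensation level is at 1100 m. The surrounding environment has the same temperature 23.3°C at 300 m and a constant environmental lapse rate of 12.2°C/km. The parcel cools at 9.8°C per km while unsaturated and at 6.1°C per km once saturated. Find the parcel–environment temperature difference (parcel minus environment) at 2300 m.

Parcel:
  Dry to 1100 m: -9.8 × 0.8 km = -7.84°C, so T = 15.46°C.
  Saturated to 2300 m: -6.1 × 1.2 km = -7.32°C, so T = 8.14°C.
Environment:
  Environment to 2300 m: -12.2 × 2 km = -24.4°C, so T = -1.1°C.
T_parcel − T_env = 8.14 − (-1.1) = +9.24°C

+9.24°C (parcel warmer than environment)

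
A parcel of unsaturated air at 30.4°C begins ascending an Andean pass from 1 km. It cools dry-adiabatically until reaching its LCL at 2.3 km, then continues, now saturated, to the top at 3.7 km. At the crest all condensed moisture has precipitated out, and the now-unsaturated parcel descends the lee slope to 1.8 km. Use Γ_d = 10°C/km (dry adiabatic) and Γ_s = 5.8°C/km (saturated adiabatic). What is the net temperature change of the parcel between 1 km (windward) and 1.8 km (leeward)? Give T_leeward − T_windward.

-2.12°C

1000 → 2300 m (dry, 10°C/km): ΔT = -10 × 1.3 = -13°C → T = 17.4°C
2300 → 3700 m (saturated, 5.8°C/km): ΔT = -5.8 × 1.4 = -8.12°C → T = 9.28°C
3700 → 1800 m (dry descent, 10°C/km): ΔT = +10 × 1.9 = +19°C → T = 28.28°C
Net change vs windward start: 28.28 − 30.4 = -2.12°C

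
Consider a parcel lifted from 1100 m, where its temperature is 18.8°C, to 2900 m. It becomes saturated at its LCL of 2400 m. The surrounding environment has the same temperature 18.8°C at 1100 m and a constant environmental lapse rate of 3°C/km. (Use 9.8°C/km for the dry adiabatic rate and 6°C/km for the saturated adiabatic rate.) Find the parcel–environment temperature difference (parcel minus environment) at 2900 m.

-10.34°C (parcel cooler than environment)

Parcel:
  1100–2400 m, dry: Δz = 1.3 km ⇒ ΔT = -12.74°C; T = 6.06°C
  2400–2900 m, saturated: Δz = 0.5 km ⇒ ΔT = -3°C; T = 3.06°C
Environment:
  1100–2900 m, environment: Δz = 1.8 km ⇒ ΔT = -5.4°C; T = 13.4°C
T_parcel − T_env = 3.06 − 13.4 = -10.34°C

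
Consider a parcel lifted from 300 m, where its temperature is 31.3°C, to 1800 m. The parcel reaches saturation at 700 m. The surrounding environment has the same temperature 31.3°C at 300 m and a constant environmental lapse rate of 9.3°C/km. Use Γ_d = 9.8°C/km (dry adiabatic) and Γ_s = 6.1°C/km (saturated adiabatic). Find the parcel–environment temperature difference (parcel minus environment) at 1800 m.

Parcel:
  300 → 700 m (dry, 9.8°C/km): ΔT = -9.8 × 0.4 = -3.92°C → T = 27.38°C
  700 → 1800 m (saturated, 6.1°C/km): ΔT = -6.1 × 1.1 = -6.71°C → T = 20.67°C
Environment:
  300 → 1800 m (environment, 9.3°C/km): ΔT = -9.3 × 1.5 = -13.95°C → T = 17.35°C
T_parcel − T_env = 20.67 − 17.35 = +3.32°C

+3.32°C (parcel warmer than environment)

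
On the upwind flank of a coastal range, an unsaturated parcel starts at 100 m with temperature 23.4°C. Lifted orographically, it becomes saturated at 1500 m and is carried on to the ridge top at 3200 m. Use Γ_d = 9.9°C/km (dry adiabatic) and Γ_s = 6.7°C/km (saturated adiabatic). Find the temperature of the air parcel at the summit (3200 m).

-1.85°C

Dry to 1500 m: -9.9 × 1.4 km = -13.86°C, so T = 9.54°C.
Saturated to 3200 m: -6.7 × 1.7 km = -11.39°C, so T = -1.85°C.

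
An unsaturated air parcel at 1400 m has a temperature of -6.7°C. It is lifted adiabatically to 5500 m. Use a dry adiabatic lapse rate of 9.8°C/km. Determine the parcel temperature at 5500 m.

-46.88°C

1400 → 5500 m (dry adiabatic, 9.8°C/km): ΔT = -9.8 × 4.1 = -40.18°C → T = -46.88°C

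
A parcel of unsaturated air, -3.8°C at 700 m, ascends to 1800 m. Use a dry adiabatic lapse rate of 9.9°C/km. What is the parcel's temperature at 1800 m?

From 700 m to 1800 m (dry adiabatic): cools by 9.9 × 1.1 = 10.89°C, giving -14.69°C.

-14.69°C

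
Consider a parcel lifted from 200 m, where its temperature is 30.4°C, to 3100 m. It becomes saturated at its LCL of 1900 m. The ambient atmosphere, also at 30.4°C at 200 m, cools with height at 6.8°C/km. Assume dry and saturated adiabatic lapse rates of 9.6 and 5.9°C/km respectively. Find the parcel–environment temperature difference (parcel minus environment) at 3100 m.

Parcel:
  Dry to 1900 m: -9.6 × 1.7 km = -16.32°C, so T = 14.08°C.
  Saturated to 3100 m: -5.9 × 1.2 km = -7.08°C, so T = 7°C.
Environment:
  Environment to 3100 m: -6.8 × 2.9 km = -19.72°C, so T = 10.68°C.
T_parcel − T_env = 7 − 10.68 = -3.68°C

-3.68°C (parcel cooler than environment)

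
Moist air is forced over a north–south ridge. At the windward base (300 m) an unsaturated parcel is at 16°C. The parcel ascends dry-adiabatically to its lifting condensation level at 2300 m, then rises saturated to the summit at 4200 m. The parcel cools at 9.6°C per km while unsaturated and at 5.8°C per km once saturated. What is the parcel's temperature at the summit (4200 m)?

-14.22°C

300 → 2300 m (dry, 9.6°C/km): ΔT = -9.6 × 2 = -19.2°C → T = -3.2°C
2300 → 4200 m (saturated, 5.8°C/km): ΔT = -5.8 × 1.9 = -11.02°C → T = -14.22°C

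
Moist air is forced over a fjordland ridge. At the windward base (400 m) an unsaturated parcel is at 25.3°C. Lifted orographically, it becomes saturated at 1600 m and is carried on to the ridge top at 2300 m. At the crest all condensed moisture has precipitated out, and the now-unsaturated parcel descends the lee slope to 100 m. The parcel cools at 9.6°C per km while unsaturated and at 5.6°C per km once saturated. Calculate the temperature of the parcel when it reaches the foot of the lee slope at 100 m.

400 → 1600 m (dry, 9.6°C/km): ΔT = -9.6 × 1.2 = -11.52°C → T = 13.78°C
1600 → 2300 m (saturated, 5.6°C/km): ΔT = -5.6 × 0.7 = -3.92°C → T = 9.86°C
2300 → 100 m (dry descent, 9.6°C/km): ΔT = +9.6 × 2.2 = +21.12°C → T = 30.98°C

30.98°C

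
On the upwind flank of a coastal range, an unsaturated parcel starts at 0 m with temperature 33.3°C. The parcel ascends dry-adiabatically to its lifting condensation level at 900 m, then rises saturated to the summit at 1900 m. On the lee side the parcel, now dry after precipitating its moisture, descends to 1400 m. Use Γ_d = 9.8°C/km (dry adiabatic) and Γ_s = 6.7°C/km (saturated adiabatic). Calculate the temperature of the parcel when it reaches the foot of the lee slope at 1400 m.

From 0 m to 900 m (dry): cools by 9.8 × 0.9 = 8.82°C, giving 24.48°C.
From 900 m to 1900 m (saturated): cools by 6.7 × 1 = 6.7°C, giving 17.78°C.
From 1900 m to 1400 m (dry descent): warms by 9.8 × 0.5 = 4.9°C, giving 22.68°C.

22.68°C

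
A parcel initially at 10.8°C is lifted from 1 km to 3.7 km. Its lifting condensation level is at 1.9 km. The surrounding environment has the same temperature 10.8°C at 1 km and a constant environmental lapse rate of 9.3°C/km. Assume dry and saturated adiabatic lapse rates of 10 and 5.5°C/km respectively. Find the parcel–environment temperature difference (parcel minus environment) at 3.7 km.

Parcel:
  Dry to 1900 m: -10 × 0.9 km = -9°C, so T = 1.8°C.
  Saturated to 3700 m: -5.5 × 1.8 km = -9.9°C, so T = -8.1°C.
Environment:
  Environment to 3700 m: -9.3 × 2.7 km = -25.11°C, so T = -14.31°C.
T_parcel − T_env = -8.1 − (-14.31) = +6.21°C

+6.21°C (parcel warmer than environment)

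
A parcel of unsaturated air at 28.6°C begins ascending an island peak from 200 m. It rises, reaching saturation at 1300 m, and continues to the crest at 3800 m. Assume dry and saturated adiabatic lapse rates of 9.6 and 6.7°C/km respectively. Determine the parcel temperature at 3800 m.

From 200 m to 1300 m (dry): cools by 9.6 × 1.1 = 10.56°C, giving 18.04°C.
From 1300 m to 3800 m (saturated): cools by 6.7 × 2.5 = 16.75°C, giving 1.29°C.

1.29°C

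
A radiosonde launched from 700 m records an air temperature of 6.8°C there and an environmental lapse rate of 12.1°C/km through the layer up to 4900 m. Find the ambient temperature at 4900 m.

-44.02°C

700–4900 m, environmental: Δz = 4.2 km ⇒ ΔT = -50.82°C; T = -44.02°C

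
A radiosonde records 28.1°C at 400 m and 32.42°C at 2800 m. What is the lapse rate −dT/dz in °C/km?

Γ = −ΔT/Δz = (28.1 − 32.42) / (2800 − 400) m
  = -4.32°C / 2.4 km = -1.8°C/km

-1.8°C/km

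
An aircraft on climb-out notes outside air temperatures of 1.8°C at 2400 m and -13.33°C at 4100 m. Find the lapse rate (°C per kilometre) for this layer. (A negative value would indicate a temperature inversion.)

8.9°C/km

Γ = −ΔT/Δz = (1.8 − (-13.33)) / (4100 − 2400) m
  = 15.13°C / 1.7 km = 8.9°C/km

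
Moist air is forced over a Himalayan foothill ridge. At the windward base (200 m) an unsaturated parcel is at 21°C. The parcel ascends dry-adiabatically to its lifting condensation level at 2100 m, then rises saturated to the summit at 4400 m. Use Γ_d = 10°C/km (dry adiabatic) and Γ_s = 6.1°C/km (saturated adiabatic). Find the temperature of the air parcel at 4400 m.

-12.03°C

200 → 2100 m (dry, 10°C/km): ΔT = -10 × 1.9 = -19°C → T = 2°C
2100 → 4400 m (saturated, 6.1°C/km): ΔT = -6.1 × 2.3 = -14.03°C → T = -12.03°C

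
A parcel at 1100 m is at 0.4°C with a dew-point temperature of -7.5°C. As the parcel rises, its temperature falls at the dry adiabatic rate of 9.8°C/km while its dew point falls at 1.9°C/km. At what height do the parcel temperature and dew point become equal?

T and T_d converge at 9.8 − 1.9 = 7.9°C per km
Height above start = (0.4 − (-7.5)) / 7.9 = 1 km
LCL altitude = 1100 m + 1000 m = 2100 m

2100 m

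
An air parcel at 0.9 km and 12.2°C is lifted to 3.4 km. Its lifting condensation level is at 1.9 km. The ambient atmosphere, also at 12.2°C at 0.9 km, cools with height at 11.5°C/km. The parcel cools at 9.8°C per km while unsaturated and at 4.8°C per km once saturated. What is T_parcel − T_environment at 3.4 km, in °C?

Parcel:
  900 → 1900 m (dry, 9.8°C/km): ΔT = -9.8 × 1 = -9.8°C → T = 2.4°C
  1900 → 3400 m (saturated, 4.8°C/km): ΔT = -4.8 × 1.5 = -7.2°C → T = -4.8°C
Environment:
  900 → 3400 m (environment, 11.5°C/km): ΔT = -11.5 × 2.5 = -28.75°C → T = -16.55°C
T_parcel − T_env = -4.8 − (-16.55) = +11.75°C

+11.75°C (parcel warmer than environment)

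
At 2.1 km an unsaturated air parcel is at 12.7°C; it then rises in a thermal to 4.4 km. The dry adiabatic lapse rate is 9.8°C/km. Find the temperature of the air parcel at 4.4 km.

2100 → 4400 m (dry adiabatic, 9.8°C/km): ΔT = -9.8 × 2.3 = -22.54°C → T = -9.84°C

-9.84°C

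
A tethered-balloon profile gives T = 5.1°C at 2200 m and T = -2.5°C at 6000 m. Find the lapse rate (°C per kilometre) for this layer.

Γ = −ΔT/Δz = (5.1 − (-2.5)) / (6000 − 2200) m
  = 7.6°C / 3.8 km = 2°C/km

2°C/km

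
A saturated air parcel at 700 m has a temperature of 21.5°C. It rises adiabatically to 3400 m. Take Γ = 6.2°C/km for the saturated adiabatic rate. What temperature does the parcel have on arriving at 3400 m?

700–3400 m, saturated adiabatic: Δz = 2.7 km ⇒ ΔT = -16.74°C; T = 4.76°C

4.76°C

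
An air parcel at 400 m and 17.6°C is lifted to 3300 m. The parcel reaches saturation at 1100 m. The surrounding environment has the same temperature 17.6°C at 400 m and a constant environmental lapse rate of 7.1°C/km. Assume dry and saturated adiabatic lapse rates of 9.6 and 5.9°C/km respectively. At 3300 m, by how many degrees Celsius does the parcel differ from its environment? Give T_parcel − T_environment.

+0.89°C (parcel warmer than environment)

Parcel:
  From 400 m to 1100 m (dry): cools by 9.6 × 0.7 = 6.72°C, giving 10.88°C.
  From 1100 m to 3300 m (saturated): cools by 5.9 × 2.2 = 12.98°C, giving -2.1°C.
Environment:
  From 400 m to 3300 m (environment): cools by 7.1 × 2.9 = 20.59°C, giving -2.99°C.
T_parcel − T_env = -2.1 − (-2.99) = +0.89°C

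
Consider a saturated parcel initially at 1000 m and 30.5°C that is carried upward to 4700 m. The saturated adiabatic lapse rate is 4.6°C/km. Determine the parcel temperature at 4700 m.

From 1000 m to 4700 m (saturated adiabatic): cools by 4.6 × 3.7 = 17.02°C, giving 13.48°C.

13.48°C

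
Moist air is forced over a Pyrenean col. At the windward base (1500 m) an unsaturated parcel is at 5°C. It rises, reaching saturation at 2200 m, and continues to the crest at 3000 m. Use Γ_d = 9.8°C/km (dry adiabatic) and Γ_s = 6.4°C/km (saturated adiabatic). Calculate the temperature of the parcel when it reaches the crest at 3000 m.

-6.98°C

1500 → 2200 m (dry, 9.8°C/km): ΔT = -9.8 × 0.7 = -6.86°C → T = -1.86°C
2200 → 3000 m (saturated, 6.4°C/km): ΔT = -6.4 × 0.8 = -5.12°C → T = -6.98°C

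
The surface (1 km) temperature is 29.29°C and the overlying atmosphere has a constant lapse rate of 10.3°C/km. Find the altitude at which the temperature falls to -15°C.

Height above start = (29.29 − (-15)) / 10.3 = 4.3 km
Altitude = 1000 m + 4300 m = 5300 m

5.3 km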